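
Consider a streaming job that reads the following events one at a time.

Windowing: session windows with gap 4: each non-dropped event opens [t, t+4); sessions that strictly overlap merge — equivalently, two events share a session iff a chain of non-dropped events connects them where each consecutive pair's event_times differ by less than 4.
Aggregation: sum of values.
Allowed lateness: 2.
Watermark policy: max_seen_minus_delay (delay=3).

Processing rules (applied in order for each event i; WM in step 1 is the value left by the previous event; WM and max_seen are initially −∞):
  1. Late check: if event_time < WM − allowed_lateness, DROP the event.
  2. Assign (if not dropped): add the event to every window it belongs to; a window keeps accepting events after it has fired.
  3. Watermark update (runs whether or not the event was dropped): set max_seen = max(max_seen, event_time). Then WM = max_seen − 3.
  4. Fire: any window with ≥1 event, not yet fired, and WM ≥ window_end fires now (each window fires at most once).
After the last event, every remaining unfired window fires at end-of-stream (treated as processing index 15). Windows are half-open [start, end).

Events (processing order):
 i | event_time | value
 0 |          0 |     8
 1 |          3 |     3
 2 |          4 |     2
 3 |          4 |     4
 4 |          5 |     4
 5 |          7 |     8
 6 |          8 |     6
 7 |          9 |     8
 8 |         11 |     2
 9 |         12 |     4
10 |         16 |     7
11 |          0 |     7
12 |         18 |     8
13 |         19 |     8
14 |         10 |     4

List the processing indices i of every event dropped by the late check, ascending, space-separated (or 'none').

11 14

i=0 t=0 v=8: → [0,4); WM=-3
i=1 t=3 v=3: → [0,7); WM=0
i=2 t=4 v=2: → [0,8); WM=1
i=3 t=4 v=4: → [0,8); WM=1
i=4 t=5 v=4: → [0,9); WM=2
i=5 t=7 v=8: → [0,11); WM=4
i=6 t=8 v=6: → [0,12); WM=5
i=7 t=9 v=8: → [0,13); WM=6
i=8 t=11 v=2: → [0,15); WM=8
i=9 t=12 v=4: → [0,16); WM=9
i=10 t=16 v=7: → [16,20); WM=13
i=11 t=0 v=7: DROP (t<13-2); WM=13
i=12 t=18 v=8: → [16,22); WM=15
i=13 t=19 v=8: → [16,23); WM=16
i=14 t=10 v=4: DROP (t<16-2); WM=16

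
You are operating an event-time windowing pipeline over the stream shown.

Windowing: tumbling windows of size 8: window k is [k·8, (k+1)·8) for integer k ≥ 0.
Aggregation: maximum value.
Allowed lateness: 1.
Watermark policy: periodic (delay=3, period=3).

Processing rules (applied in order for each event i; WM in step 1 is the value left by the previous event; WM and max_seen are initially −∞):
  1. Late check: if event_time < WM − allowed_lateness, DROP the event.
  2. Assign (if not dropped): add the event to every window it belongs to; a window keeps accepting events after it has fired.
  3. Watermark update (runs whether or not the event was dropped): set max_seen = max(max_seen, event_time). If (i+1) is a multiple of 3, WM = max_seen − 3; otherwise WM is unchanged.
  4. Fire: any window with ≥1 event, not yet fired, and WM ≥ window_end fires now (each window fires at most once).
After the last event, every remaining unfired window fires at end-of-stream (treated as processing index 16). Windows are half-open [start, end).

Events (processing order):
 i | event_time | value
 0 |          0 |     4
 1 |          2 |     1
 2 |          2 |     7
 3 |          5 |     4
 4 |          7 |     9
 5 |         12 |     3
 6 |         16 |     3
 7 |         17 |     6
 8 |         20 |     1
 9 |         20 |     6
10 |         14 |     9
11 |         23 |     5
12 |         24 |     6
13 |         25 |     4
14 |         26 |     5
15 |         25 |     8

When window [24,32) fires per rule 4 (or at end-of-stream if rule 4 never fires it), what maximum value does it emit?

i=0 t=0 v=4: → [0,8); WM=−∞
i=1 t=2 v=1: → [0,8); WM=−∞
i=2 t=2 v=7: → [0,8); WM=-1
i=3 t=5 v=4: → [0,8); WM=-1
i=4 t=7 v=9: → [0,8); WM=-1
i=5 t=12 v=3: → [8,16); WM=9; [0,8) fires=9
i=6 t=16 v=3: → [16,24); WM=9
i=7 t=17 v=6: → [16,24); WM=9
i=8 t=20 v=1: → [16,24); WM=17; [8,16) fires=3
i=9 t=20 v=6: → [16,24); WM=17
i=10 t=14 v=9: DROP (t<17-1); WM=17
i=11 t=23 v=5: → [16,24); WM=20
i=12 t=24 v=6: → [24,32); WM=20
i=13 t=25 v=4: → [24,32); WM=20
i=14 t=26 v=5: → [24,32); WM=23
i=15 t=25 v=8: → [24,32); WM=23

8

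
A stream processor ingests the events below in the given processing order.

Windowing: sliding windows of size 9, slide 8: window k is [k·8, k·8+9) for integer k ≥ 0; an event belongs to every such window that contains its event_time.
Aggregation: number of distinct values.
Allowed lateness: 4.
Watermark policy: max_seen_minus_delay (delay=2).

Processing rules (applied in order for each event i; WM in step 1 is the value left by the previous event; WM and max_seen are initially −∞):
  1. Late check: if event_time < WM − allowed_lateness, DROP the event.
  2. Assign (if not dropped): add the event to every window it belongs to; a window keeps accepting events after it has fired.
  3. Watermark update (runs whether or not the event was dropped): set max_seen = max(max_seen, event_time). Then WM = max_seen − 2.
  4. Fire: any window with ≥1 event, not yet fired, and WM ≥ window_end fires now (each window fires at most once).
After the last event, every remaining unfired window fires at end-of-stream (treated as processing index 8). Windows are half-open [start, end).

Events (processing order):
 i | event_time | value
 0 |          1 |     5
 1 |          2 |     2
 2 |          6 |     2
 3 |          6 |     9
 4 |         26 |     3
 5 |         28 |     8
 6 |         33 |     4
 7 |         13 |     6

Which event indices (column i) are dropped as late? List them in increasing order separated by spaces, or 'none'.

i=0 t=1 v=5: → [0,9); WM=-1
i=1 t=2 v=2: → [0,9); WM=0
i=2 t=6 v=2: → [0,9); WM=4
i=3 t=6 v=9: → [0,9); WM=4
i=4 t=26 v=3: → [24,33); WM=24; [0,9) fires=3
i=5 t=28 v=8: → [24,33); WM=26
i=6 t=33 v=4: → [32,41); WM=31
i=7 t=13 v=6: DROP (t<31-4); WM=31

7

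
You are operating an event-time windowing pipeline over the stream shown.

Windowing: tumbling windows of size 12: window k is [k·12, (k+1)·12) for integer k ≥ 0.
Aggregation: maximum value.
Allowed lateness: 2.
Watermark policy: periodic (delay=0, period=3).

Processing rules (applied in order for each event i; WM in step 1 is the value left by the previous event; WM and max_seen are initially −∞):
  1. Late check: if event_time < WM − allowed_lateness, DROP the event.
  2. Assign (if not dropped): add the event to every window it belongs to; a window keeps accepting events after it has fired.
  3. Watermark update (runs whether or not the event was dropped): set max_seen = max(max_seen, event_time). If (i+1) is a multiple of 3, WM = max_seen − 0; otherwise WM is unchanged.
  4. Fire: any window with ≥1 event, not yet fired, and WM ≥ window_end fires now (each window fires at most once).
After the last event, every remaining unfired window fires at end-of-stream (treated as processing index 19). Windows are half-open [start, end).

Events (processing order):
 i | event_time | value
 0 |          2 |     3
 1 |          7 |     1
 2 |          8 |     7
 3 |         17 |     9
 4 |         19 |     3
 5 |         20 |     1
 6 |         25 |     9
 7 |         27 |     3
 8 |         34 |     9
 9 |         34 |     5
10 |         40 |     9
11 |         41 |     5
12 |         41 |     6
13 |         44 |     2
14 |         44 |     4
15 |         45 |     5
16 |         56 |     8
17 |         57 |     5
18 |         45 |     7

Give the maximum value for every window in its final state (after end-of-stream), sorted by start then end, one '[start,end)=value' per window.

i=0 t=2 v=3: → [0,12); WM=−∞
i=1 t=7 v=1: → [0,12); WM=−∞
i=2 t=8 v=7: → [0,12); WM=8
i=3 t=17 v=9: → [12,24); WM=8
i=4 t=19 v=3: → [12,24); WM=8
i=5 t=20 v=1: → [12,24); WM=20; [0,12) fires=7
i=6 t=25 v=9: → [24,36); WM=20
i=7 t=27 v=3: → [24,36); WM=20
i=8 t=34 v=9: → [24,36); WM=34; [12,24) fires=9
i=9 t=34 v=5: → [24,36); WM=34
i=10 t=40 v=9: → [36,48); WM=34
i=11 t=41 v=5: → [36,48); WM=41; [24,36) fires=9
i=12 t=41 v=6: → [36,48); WM=41
i=13 t=44 v=2: → [36,48); WM=41
i=14 t=44 v=4: → [36,48); WM=44
i=15 t=45 v=5: → [36,48); WM=44
i=16 t=56 v=8: → [48,60); WM=44
i=17 t=57 v=5: → [48,60); WM=57; [36,48) fires=9
i=18 t=45 v=7: DROP (t<57-2); WM=57

[0,12)=7 [12,24)=9 [24,36)=9 [36,48)=9 [48,60)=8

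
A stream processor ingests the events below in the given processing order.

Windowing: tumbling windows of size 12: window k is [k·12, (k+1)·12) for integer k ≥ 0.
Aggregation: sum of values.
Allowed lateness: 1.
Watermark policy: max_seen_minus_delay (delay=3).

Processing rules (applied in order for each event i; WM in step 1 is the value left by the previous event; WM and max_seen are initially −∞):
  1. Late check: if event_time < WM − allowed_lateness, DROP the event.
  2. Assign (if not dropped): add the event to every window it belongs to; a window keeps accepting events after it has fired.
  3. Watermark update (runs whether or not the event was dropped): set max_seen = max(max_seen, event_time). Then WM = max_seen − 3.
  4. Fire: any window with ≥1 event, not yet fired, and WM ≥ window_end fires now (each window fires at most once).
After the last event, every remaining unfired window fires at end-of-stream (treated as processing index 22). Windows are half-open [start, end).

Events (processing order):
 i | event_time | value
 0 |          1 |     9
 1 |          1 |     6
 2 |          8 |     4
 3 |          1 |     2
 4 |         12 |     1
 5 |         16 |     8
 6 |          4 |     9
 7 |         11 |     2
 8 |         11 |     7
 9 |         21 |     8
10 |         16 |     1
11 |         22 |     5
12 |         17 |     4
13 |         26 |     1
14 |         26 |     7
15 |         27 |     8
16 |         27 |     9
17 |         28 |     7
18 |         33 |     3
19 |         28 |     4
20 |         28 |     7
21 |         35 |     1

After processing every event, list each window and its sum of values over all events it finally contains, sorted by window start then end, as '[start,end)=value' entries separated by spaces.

i=0 t=1 v=9: → [0,12); WM=-2
i=1 t=1 v=6: → [0,12); WM=-2
i=2 t=8 v=4: → [0,12); WM=5
i=3 t=1 v=2: DROP (t<5-1); WM=5
i=4 t=12 v=1: → [12,24); WM=9
i=5 t=16 v=8: → [12,24); WM=13; [0,12) fires=19
i=6 t=4 v=9: DROP (t<13-1); WM=13
i=7 t=11 v=2: DROP (t<13-1); WM=13
i=8 t=11 v=7: DROP (t<13-1); WM=13
i=9 t=21 v=8: → [12,24); WM=18
i=10 t=16 v=1: DROP (t<18-1); WM=18
i=11 t=22 v=5: → [12,24); WM=19
i=12 t=17 v=4: DROP (t<19-1); WM=19
i=13 t=26 v=1: → [24,36); WM=23
i=14 t=26 v=7: → [24,36); WM=23
i=15 t=27 v=8: → [24,36); WM=24; [12,24) fires=22
i=16 t=27 v=9: → [24,36); WM=24
i=17 t=28 v=7: → [24,36); WM=25
i=18 t=33 v=3: → [24,36); WM=30
i=19 t=28 v=4: DROP (t<30-1); WM=30
i=20 t=28 v=7: DROP (t<30-1); WM=30
i=21 t=35 v=1: → [24,36); WM=32

[0,12)=19 [12,24)=22 [24,36)=36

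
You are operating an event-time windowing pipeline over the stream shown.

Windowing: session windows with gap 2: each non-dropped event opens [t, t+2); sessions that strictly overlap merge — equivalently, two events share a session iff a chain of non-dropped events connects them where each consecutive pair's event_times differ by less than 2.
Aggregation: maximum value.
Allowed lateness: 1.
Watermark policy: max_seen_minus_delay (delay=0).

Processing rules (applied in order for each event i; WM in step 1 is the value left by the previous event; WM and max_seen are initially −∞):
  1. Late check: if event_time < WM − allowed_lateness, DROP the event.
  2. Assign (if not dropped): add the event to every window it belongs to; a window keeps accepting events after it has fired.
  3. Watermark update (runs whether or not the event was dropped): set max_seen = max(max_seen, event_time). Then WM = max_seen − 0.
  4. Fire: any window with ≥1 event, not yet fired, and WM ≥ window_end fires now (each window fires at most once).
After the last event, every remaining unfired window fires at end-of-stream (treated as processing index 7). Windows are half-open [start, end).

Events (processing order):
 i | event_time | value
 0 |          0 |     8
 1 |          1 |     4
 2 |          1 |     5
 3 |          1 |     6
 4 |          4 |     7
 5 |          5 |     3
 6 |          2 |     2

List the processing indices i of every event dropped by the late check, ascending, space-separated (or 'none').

6

i=0 t=0 v=8: → [0,2); WM=0
i=1 t=1 v=4: → [0,3); WM=1
i=2 t=1 v=5: → [0,3); WM=1
i=3 t=1 v=6: → [0,3); WM=1
i=4 t=4 v=7: → [4,6); WM=4
i=5 t=5 v=3: → [4,7); WM=5
i=6 t=2 v=2: DROP (t<5-1); WM=5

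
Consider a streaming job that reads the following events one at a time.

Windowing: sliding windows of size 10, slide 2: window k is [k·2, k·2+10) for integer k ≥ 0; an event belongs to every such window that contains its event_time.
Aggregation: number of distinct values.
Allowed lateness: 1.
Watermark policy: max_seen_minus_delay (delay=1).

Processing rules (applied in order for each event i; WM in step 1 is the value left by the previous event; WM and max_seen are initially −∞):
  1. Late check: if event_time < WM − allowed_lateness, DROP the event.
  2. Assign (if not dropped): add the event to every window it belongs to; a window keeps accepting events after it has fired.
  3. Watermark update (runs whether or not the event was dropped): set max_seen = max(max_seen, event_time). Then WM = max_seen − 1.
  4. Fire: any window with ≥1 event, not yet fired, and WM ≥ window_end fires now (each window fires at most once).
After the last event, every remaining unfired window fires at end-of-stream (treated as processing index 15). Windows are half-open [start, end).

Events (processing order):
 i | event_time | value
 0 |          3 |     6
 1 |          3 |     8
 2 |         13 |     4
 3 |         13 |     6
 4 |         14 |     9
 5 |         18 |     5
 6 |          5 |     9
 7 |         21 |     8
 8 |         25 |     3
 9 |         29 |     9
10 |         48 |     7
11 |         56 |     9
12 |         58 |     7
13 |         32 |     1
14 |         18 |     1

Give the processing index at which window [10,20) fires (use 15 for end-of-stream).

7

i=0 t=3 v=6: → [2,12),[0,10); WM=2
i=1 t=3 v=8: → [2,12),[0,10); WM=2
i=2 t=13 v=4: → [12,22),[10,20),[8,18),[6,16),[4,14); WM=12; [0,10) fires=2 [2,12) fires=2
i=3 t=13 v=6: → [12,22),[10,20),[8,18),[6,16),[4,14); WM=12
i=4 t=14 v=9: → [14,24),[12,22),[10,20),[8,18),[6,16); WM=13
i=5 t=18 v=5: → [18,28),[16,26),[14,24),[12,22),[10,20); WM=17; [4,14) fires=2 [6,16) fires=3
i=6 t=5 v=9: DROP (t<17-1); WM=17
i=7 t=21 v=8: → [20,30),[18,28),[16,26),[14,24),[12,22); WM=20; [8,18) fires=3 [10,20) fires=4
i=8 t=25 v=3: → [24,34),[22,32),[20,30),[18,28),[16,26); WM=24; [12,22) fires=5 [14,24) fires=3
i=9 t=29 v=9: → [28,38),[26,36),[24,34),[22,32),[20,30); WM=28; [16,26) fires=3 [18,28) fires=3
i=10 t=48 v=7: → [48,58),[46,56),[44,54),[42,52),[40,50); WM=47; [20,30) fires=3 [22,32) fires=2 [24,34) fires=2 [26,36) fires=1 [28,38) fires=1
i=11 t=56 v=9: → [56,66),[54,64),[52,62),[50,60),[48,58); WM=55; [40,50) fires=1 [42,52) fires=1 [44,54) fires=1
i=12 t=58 v=7: → [58,68),[56,66),[54,64),[52,62),[50,60); WM=57; [46,56) fires=1
i=13 t=32 v=1: DROP (t<57-1); WM=57
i=14 t=18 v=1: DROP (t<57-1); WM=57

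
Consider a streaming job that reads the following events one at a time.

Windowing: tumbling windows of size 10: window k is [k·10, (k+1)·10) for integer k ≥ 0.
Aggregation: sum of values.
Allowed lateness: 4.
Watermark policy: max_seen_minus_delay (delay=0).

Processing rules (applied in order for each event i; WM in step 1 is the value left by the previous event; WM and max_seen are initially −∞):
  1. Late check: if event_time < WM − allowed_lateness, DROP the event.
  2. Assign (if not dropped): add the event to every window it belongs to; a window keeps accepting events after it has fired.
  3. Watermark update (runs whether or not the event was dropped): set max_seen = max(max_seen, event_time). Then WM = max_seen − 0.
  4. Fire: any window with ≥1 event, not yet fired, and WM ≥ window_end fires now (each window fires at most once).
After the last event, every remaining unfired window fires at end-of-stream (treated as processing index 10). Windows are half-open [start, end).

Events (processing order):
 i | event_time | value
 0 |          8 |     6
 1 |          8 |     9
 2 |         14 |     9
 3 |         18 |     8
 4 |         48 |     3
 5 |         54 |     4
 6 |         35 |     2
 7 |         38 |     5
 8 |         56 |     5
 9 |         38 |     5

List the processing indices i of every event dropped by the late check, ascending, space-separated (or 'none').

i=0 t=8 v=6: → [0,10); WM=8
i=1 t=8 v=9: → [0,10); WM=8
i=2 t=14 v=9: → [10,20); WM=14; [0,10) fires=15
i=3 t=18 v=8: → [10,20); WM=18
i=4 t=48 v=3: → [40,50); WM=48; [10,20) fires=17
i=5 t=54 v=4: → [50,60); WM=54; [40,50) fires=3
i=6 t=35 v=2: DROP (t<54-4); WM=54
i=7 t=38 v=5: DROP (t<54-4); WM=54
i=8 t=56 v=5: → [50,60); WM=56
i=9 t=38 v=5: DROP (t<56-4); WM=56

6 7 9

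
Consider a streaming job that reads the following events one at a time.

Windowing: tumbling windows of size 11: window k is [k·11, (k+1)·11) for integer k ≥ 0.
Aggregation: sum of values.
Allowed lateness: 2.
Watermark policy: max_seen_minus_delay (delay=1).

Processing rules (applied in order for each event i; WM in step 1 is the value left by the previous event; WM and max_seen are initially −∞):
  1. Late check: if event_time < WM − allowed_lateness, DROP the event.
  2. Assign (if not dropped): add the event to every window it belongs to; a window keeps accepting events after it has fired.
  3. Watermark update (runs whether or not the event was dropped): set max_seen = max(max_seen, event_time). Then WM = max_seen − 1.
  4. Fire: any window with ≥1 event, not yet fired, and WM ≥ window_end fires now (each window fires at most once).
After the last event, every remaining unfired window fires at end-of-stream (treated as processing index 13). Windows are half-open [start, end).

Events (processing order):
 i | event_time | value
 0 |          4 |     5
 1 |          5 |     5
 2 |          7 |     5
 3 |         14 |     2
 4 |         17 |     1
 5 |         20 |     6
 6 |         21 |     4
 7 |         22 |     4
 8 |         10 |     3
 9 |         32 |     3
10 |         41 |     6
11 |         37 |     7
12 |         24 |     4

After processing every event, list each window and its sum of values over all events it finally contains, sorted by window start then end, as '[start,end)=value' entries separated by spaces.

[0,11)=15 [11,22)=13 [22,33)=7 [33,44)=6

i=0 t=4 v=5: → [0,11); WM=3
i=1 t=5 v=5: → [0,11); WM=4
i=2 t=7 v=5: → [0,11); WM=6
i=3 t=14 v=2: → [11,22); WM=13; [0,11) fires=15
i=4 t=17 v=1: → [11,22); WM=16
i=5 t=20 v=6: → [11,22); WM=19
i=6 t=21 v=4: → [11,22); WM=20
i=7 t=22 v=4: → [22,33); WM=21
i=8 t=10 v=3: DROP (t<21-2); WM=21
i=9 t=32 v=3: → [22,33); WM=31; [11,22) fires=13
i=10 t=41 v=6: → [33,44); WM=40; [22,33) fires=7
i=11 t=37 v=7: DROP (t<40-2); WM=40
i=12 t=24 v=4: DROP (t<40-2); WM=40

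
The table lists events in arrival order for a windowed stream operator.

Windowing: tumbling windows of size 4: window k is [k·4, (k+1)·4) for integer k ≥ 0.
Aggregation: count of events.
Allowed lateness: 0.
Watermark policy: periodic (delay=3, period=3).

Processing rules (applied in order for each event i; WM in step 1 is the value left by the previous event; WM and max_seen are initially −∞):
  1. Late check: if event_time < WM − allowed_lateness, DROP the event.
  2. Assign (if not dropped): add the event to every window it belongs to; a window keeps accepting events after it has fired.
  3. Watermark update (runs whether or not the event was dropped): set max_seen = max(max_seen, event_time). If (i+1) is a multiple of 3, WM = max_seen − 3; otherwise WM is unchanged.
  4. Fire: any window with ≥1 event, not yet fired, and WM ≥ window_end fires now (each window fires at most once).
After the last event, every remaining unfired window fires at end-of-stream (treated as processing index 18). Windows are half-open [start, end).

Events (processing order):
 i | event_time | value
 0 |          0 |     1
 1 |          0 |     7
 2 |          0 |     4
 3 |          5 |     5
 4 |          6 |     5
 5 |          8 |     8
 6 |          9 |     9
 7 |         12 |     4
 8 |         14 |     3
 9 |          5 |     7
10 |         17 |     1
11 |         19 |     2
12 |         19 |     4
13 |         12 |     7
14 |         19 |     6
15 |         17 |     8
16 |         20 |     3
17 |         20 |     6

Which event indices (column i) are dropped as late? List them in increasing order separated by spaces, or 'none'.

i=0 t=0 v=1: → [0,4); WM=−∞
i=1 t=0 v=7: → [0,4); WM=−∞
i=2 t=0 v=4: → [0,4); WM=-3
i=3 t=5 v=5: → [4,8); WM=-3
i=4 t=6 v=5: → [4,8); WM=-3
i=5 t=8 v=8: → [8,12); WM=5; [0,4) fires=3
i=6 t=9 v=9: → [8,12); WM=5
i=7 t=12 v=4: → [12,16); WM=5
i=8 t=14 v=3: → [12,16); WM=11; [4,8) fires=2
i=9 t=5 v=7: DROP (t<11-0); WM=11
i=10 t=17 v=1: → [16,20); WM=11
i=11 t=19 v=2: → [16,20); WM=16; [8,12) fires=2 [12,16) fires=2
i=12 t=19 v=4: → [16,20); WM=16
i=13 t=12 v=7: DROP (t<16-0); WM=16
i=14 t=19 v=6: → [16,20); WM=16
i=15 t=17 v=8: → [16,20); WM=16
i=16 t=20 v=3: → [20,24); WM=16
i=17 t=20 v=6: → [20,24); WM=17

9 13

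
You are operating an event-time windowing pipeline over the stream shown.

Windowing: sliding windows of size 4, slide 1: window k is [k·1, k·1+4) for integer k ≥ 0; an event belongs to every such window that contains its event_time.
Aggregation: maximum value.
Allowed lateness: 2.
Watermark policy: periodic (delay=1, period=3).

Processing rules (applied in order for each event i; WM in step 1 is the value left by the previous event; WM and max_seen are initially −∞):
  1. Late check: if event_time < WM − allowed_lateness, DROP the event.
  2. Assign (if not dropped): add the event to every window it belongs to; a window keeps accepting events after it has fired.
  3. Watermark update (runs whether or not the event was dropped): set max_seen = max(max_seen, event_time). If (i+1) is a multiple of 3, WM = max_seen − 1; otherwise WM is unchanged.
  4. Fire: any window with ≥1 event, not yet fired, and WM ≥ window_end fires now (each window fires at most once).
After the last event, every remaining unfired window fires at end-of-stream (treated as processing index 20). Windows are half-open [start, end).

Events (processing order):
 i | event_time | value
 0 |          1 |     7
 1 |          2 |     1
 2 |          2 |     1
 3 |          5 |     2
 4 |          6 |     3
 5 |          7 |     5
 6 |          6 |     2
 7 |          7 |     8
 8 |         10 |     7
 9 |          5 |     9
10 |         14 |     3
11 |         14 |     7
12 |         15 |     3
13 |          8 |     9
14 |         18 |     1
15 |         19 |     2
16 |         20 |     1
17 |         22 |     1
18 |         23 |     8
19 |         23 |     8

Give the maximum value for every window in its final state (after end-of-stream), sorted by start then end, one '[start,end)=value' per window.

i=0 t=1 v=7: → [1,5),[0,4); WM=−∞
i=1 t=2 v=1: → [2,6),[1,5),[0,4); WM=−∞
i=2 t=2 v=1: → [2,6),[1,5),[0,4); WM=1
i=3 t=5 v=2: → [5,9),[4,8),[3,7),[2,6); WM=1
i=4 t=6 v=3: → [6,10),[5,9),[4,8),[3,7); WM=1
i=5 t=7 v=5: → [7,11),[6,10),[5,9),[4,8); WM=6; [0,4) fires=7 [1,5) fires=7 [2,6) fires=2
i=6 t=6 v=2: → [6,10),[5,9),[4,8),[3,7); WM=6
i=7 t=7 v=8: → [7,11),[6,10),[5,9),[4,8); WM=6
i=8 t=10 v=7: → [10,14),[9,13),[8,12),[7,11); WM=9; [3,7) fires=3 [4,8) fires=8 [5,9) fires=8
i=9 t=5 v=9: DROP (t<9-2); WM=9
i=10 t=14 v=3: → [14,18),[13,17),[12,16),[11,15); WM=9
i=11 t=14 v=7: → [14,18),[13,17),[12,16),[11,15); WM=13; [6,10) fires=8 [7,11) fires=8 [8,12) fires=7 [9,13) fires=7
i=12 t=15 v=3: → [15,19),[14,18),[13,17),[12,16); WM=13
i=13 t=8 v=9: DROP (t<13-2); WM=13
i=14 t=18 v=1: → [18,22),[17,21),[16,20),[15,19); WM=17; [10,14) fires=7 [11,15) fires=7 [12,16) fires=7 [13,17) fires=7
i=15 t=19 v=2: → [19,23),[18,22),[17,21),[16,20); WM=17
i=16 t=20 v=1: → [20,24),[19,23),[18,22),[17,21); WM=17
i=17 t=22 v=1: → [22,26),[21,25),[20,24),[19,23); WM=21; [14,18) fires=7 [15,19) fires=3 [16,20) fires=2 [17,21) fires=2
i=18 t=23 v=8: → [23,27),[22,26),[21,25),[20,24); WM=21
i=19 t=23 v=8: → [23,27),[22,26),[21,25),[20,24); WM=21

[0,4)=7 [1,5)=7 [2,6)=2 [3,7)=3 [4,8)=8 [5,9)=8 [6,10)=8 [7,11)=8 [8,12)=7 [9,13)=7 [10,14)=7 [11,15)=7 [12,16)=7 [13,17)=7 [14,18)=7 [15,19)=3 [16,20)=2 [17,21)=2 [18,22)=2 [19,23)=2 [20,24)=8 [21,25)=8 [22,26)=8 [23,27)=8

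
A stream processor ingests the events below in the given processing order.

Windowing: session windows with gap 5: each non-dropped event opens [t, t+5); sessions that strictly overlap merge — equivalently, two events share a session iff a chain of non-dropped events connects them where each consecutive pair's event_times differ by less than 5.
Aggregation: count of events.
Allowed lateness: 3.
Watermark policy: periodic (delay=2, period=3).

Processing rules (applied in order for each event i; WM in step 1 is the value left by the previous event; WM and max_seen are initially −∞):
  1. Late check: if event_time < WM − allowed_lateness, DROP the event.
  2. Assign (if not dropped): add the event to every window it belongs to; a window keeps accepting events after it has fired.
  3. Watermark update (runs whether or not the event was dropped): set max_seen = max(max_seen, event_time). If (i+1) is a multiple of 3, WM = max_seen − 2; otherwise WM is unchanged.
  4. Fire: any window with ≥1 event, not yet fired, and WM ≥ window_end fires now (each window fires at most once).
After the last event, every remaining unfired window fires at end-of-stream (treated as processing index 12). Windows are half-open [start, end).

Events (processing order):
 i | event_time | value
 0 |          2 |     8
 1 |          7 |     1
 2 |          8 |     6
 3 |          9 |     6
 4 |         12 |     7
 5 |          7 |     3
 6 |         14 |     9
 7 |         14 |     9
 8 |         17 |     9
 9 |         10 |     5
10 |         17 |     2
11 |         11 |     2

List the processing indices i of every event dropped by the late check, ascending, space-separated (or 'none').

i=0 t=2 v=8: → [2,7); WM=−∞
i=1 t=7 v=1: → [7,12); WM=−∞
i=2 t=8 v=6: → [7,13); WM=6
i=3 t=9 v=6: → [7,14); WM=6
i=4 t=12 v=7: → [7,17); WM=6
i=5 t=7 v=3: → [7,17); WM=10
i=6 t=14 v=9: → [7,19); WM=10
i=7 t=14 v=9: → [7,19); WM=10
i=8 t=17 v=9: → [7,22); WM=15
i=9 t=10 v=5: DROP (t<15-3); WM=15
i=10 t=17 v=2: → [7,22); WM=15
i=11 t=11 v=2: DROP (t<15-3); WM=15

9 11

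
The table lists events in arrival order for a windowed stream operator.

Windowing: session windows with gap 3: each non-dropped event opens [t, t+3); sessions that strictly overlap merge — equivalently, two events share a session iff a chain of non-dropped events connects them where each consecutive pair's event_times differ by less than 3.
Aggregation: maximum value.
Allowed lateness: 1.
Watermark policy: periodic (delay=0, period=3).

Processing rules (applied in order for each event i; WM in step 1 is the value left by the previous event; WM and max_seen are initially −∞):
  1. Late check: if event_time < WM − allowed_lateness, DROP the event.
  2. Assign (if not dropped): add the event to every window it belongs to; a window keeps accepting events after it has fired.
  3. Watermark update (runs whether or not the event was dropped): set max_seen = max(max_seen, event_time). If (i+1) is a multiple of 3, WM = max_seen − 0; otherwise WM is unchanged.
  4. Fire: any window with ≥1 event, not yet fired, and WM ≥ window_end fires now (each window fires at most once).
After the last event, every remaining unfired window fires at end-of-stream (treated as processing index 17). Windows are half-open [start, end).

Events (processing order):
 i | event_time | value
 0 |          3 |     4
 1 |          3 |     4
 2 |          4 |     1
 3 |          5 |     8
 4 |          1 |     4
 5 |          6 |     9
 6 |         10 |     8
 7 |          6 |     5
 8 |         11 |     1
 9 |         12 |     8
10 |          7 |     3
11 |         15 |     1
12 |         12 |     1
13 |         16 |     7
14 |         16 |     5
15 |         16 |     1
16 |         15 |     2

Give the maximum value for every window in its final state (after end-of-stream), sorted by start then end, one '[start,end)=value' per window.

[3,9)=9 [10,15)=8 [15,19)=7

i=0 t=3 v=4: → [3,6); WM=−∞
i=1 t=3 v=4: → [3,6); WM=−∞
i=2 t=4 v=1: → [3,7); WM=4
i=3 t=5 v=8: → [3,8); WM=4
i=4 t=1 v=4: DROP (t<4-1); WM=4
i=5 t=6 v=9: → [3,9); WM=6
i=6 t=10 v=8: → [10,13); WM=6
i=7 t=6 v=5: → [3,9); WM=6
i=8 t=11 v=1: → [10,14); WM=11
i=9 t=12 v=8: → [10,15); WM=11
i=10 t=7 v=3: DROP (t<11-1); WM=11
i=11 t=15 v=1: → [15,18); WM=15
i=12 t=12 v=1: DROP (t<15-1); WM=15
i=13 t=16 v=7: → [15,19); WM=15
i=14 t=16 v=5: → [15,19); WM=16
i=15 t=16 v=1: → [15,19); WM=16
i=16 t=15 v=2: → [15,19); WM=16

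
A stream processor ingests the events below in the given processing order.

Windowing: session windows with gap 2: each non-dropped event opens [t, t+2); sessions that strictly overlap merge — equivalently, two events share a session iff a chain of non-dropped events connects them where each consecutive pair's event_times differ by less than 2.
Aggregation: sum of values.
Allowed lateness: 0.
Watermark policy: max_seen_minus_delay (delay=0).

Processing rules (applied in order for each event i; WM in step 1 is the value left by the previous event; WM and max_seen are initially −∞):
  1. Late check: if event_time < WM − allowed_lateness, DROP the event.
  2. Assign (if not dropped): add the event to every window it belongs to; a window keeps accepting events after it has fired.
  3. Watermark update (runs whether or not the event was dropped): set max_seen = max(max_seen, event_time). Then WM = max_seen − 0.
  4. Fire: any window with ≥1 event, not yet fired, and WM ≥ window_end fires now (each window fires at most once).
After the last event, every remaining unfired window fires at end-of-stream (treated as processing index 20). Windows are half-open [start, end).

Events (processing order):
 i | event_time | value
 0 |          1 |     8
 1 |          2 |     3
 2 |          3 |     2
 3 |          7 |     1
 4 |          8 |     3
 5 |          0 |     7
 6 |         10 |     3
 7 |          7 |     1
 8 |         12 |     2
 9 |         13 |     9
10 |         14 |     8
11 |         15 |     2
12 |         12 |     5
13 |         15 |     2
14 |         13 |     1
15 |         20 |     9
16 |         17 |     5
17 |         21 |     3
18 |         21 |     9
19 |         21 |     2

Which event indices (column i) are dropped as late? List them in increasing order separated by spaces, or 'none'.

5 7 12 14 16

i=0 t=1 v=8: → [1,3); WM=1
i=1 t=2 v=3: → [1,4); WM=2
i=2 t=3 v=2: → [1,5); WM=3
i=3 t=7 v=1: → [7,9); WM=7
i=4 t=8 v=3: → [7,10); WM=8
i=5 t=0 v=7: DROP (t<8-0); WM=8
i=6 t=10 v=3: → [10,12); WM=10
i=7 t=7 v=1: DROP (t<10-0); WM=10
i=8 t=12 v=2: → [12,14); WM=12
i=9 t=13 v=9: → [12,15); WM=13
i=10 t=14 v=8: → [12,16); WM=14
i=11 t=15 v=2: → [12,17); WM=15
i=12 t=12 v=5: DROP (t<15-0); WM=15
i=13 t=15 v=2: → [12,17); WM=15
i=14 t=13 v=1: DROP (t<15-0); WM=15
i=15 t=20 v=9: → [20,22); WM=20
i=16 t=17 v=5: DROP (t<20-0); WM=20
i=17 t=21 v=3: → [20,23); WM=21
i=18 t=21 v=9: → [20,23); WM=21
i=19 t=21 v=2: → [20,23); WM=21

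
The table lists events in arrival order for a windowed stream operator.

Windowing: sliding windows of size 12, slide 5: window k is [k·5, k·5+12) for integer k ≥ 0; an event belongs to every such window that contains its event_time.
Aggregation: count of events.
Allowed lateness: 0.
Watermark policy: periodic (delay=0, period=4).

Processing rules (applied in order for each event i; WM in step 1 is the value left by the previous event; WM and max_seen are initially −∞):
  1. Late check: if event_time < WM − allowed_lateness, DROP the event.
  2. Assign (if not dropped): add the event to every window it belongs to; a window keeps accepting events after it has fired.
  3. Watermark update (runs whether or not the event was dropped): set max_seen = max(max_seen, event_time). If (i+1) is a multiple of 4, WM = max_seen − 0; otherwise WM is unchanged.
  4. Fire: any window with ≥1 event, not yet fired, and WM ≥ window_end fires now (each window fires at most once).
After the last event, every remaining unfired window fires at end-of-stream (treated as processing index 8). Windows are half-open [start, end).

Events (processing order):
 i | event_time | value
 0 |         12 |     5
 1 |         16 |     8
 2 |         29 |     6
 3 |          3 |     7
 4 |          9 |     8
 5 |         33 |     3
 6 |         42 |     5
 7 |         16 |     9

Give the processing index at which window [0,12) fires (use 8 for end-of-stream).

i=0 t=12 v=5: → [10,22),[5,17); WM=−∞
i=1 t=16 v=8: → [15,27),[10,22),[5,17); WM=−∞
i=2 t=29 v=6: → [25,37),[20,32); WM=−∞
i=3 t=3 v=7: → [0,12); WM=29; [0,12) fires=1 [5,17) fires=2 [10,22) fires=2 [15,27) fires=1
i=4 t=9 v=8: DROP (t<29-0); WM=29
i=5 t=33 v=3: → [30,42),[25,37); WM=29
i=6 t=42 v=5: → [40,52),[35,47); WM=29
i=7 t=16 v=9: DROP (t<29-0); WM=42; [20,32) fires=1 [25,37) fires=2 [30,42) fires=1

3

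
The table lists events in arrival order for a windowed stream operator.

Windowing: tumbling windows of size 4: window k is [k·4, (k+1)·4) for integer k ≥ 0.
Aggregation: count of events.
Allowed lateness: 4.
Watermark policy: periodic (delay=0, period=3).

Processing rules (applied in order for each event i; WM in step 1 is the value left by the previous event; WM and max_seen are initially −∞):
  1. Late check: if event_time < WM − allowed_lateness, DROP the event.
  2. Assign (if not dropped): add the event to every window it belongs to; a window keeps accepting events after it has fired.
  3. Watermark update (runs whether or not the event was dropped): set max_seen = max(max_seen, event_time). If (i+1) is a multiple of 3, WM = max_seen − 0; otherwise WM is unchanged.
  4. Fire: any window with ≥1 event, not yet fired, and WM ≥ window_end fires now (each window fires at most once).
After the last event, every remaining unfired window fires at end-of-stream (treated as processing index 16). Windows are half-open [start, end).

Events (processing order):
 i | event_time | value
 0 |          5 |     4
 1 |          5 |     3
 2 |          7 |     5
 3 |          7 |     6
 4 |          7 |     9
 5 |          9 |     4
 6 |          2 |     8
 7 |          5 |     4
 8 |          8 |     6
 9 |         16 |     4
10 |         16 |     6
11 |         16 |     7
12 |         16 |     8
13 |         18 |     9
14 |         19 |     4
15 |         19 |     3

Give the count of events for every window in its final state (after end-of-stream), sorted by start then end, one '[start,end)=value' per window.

i=0 t=5 v=4: → [4,8); WM=−∞
i=1 t=5 v=3: → [4,8); WM=−∞
i=2 t=7 v=5: → [4,8); WM=7
i=3 t=7 v=6: → [4,8); WM=7
i=4 t=7 v=9: → [4,8); WM=7
i=5 t=9 v=4: → [8,12); WM=9; [4,8) fires=5
i=6 t=2 v=8: DROP (t<9-4); WM=9
i=7 t=5 v=4: → [4,8); WM=9
i=8 t=8 v=6: → [8,12); WM=9
i=9 t=16 v=4: → [16,20); WM=9
i=10 t=16 v=6: → [16,20); WM=9
i=11 t=16 v=7: → [16,20); WM=16; [8,12) fires=2
i=12 t=16 v=8: → [16,20); WM=16
i=13 t=18 v=9: → [16,20); WM=16
i=14 t=19 v=4: → [16,20); WM=19
i=15 t=19 v=3: → [16,20); WM=19

[4,8)=6 [8,12)=2 [16,20)=7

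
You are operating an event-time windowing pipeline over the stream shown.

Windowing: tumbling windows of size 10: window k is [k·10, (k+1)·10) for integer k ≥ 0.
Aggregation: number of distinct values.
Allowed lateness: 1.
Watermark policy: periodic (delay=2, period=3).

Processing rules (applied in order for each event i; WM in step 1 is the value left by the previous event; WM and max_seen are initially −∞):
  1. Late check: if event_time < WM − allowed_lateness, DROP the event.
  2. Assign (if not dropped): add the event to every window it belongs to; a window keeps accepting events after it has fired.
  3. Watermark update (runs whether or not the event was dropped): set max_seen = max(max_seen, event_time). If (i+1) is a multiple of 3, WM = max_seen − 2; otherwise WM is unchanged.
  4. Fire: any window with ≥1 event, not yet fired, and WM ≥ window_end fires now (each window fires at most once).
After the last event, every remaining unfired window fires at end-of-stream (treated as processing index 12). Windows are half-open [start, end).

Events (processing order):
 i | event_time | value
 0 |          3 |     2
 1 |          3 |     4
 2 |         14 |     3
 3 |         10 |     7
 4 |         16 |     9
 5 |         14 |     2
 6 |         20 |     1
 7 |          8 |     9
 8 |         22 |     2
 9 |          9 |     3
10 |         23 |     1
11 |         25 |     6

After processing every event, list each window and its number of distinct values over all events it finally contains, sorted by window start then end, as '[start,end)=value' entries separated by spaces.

[0,10)=2 [10,20)=3 [20,30)=3

i=0 t=3 v=2: → [0,10); WM=−∞
i=1 t=3 v=4: → [0,10); WM=−∞
i=2 t=14 v=3: → [10,20); WM=12; [0,10) fires=2
i=3 t=10 v=7: DROP (t<12-1); WM=12
i=4 t=16 v=9: → [10,20); WM=12
i=5 t=14 v=2: → [10,20); WM=14
i=6 t=20 v=1: → [20,30); WM=14
i=7 t=8 v=9: DROP (t<14-1); WM=14
i=8 t=22 v=2: → [20,30); WM=20; [10,20) fires=3
i=9 t=9 v=3: DROP (t<20-1); WM=20
i=10 t=23 v=1: → [20,30); WM=20
i=11 t=25 v=6: → [20,30); WM=23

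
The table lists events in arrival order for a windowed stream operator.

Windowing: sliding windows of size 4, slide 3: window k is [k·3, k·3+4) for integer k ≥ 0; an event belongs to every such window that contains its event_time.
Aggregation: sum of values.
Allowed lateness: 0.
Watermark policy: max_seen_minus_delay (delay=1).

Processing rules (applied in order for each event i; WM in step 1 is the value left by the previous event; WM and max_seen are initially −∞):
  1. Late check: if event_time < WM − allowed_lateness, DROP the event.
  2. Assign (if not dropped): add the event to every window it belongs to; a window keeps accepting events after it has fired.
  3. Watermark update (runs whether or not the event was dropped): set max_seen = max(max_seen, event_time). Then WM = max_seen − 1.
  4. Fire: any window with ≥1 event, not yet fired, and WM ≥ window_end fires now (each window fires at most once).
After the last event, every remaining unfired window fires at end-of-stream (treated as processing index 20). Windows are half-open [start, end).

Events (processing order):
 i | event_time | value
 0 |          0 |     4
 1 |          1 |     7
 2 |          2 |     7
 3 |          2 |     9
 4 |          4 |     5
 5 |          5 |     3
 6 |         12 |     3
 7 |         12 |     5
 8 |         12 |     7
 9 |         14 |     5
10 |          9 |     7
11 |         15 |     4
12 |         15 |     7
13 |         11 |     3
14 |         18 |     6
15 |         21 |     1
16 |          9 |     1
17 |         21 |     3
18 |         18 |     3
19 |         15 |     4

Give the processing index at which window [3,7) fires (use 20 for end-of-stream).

6

i=0 t=0 v=4: → [0,4); WM=-1
i=1 t=1 v=7: → [0,4); WM=0
i=2 t=2 v=7: → [0,4); WM=1
i=3 t=2 v=9: → [0,4); WM=1
i=4 t=4 v=5: → [3,7); WM=3
i=5 t=5 v=3: → [3,7); WM=4; [0,4) fires=27
i=6 t=12 v=3: → [12,16),[9,13); WM=11; [3,7) fires=8
i=7 t=12 v=5: → [12,16),[9,13); WM=11
i=8 t=12 v=7: → [12,16),[9,13); WM=11
i=9 t=14 v=5: → [12,16); WM=13; [9,13) fires=15
i=10 t=9 v=7: DROP (t<13-0); WM=13
i=11 t=15 v=4: → [15,19),[12,16); WM=14
i=12 t=15 v=7: → [15,19),[12,16); WM=14
i=13 t=11 v=3: DROP (t<14-0); WM=14
i=14 t=18 v=6: → [18,22),[15,19); WM=17; [12,16) fires=31
i=15 t=21 v=1: → [21,25),[18,22); WM=20; [15,19) fires=17
i=16 t=9 v=1: DROP (t<20-0); WM=20
i=17 t=21 v=3: → [21,25),[18,22); WM=20
i=18 t=18 v=3: DROP (t<20-0); WM=20
i=19 t=15 v=4: DROP (t<20-0); WM=20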